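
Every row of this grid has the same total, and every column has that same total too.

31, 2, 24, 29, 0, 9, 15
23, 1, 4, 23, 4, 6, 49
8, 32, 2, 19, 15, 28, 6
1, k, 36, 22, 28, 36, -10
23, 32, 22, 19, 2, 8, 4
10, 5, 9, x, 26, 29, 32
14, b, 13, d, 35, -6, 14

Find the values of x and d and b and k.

x = -1, d = -1, b = 41, k = -3

Rows 1 and 2 both sum to 110, so that's the common total.
The known cells in row 6 total 111, leaving 110 − 111 = -1 for the blank.
The known cells in column 4 total 111, leaving 110 − 111 = -1 for the blank.
The known cells in row 7 total 69, leaving 110 − 69 = 41 for the blank.
The known cells in row 4 total 113, leaving 110 − 113 = -3 for the blank.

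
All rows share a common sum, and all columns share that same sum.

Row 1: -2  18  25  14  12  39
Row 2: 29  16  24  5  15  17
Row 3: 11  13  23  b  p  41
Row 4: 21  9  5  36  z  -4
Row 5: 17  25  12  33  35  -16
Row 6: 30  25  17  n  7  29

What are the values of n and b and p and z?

Rows 1 and 2 both sum to 106, so that's the common total.
Row 6 has 30 + 25 + 17 + 7 + 29 = 108; the blank must be 106 − 108 = -2.
Column 4 has 14 + 5 + 36 + 33 − 2 = 86; the blank must be 106 − 86 = 20.
Row 3 has 11 + 13 + 23 + 20 + 41 = 108; the blank must be 106 − 108 = -2.
Row 4 has 21 + 9 + 5 + 36 − 4 = 67; the blank must be 106 − 67 = 39.

n = -2, b = 20, p = -2, z = 39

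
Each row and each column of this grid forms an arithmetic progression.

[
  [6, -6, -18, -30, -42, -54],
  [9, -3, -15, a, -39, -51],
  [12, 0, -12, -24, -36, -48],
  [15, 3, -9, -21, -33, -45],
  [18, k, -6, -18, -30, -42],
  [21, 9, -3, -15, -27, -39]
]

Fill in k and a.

Along each row the entries change by -12 per step; down each column they change by 3.
Row 5: from 18 at column 1, stepping by -12 to column 2 gives 6.
Row 2: from 9 at column 1, stepping by -12 to column 4 gives -27.

k = 6, a = -27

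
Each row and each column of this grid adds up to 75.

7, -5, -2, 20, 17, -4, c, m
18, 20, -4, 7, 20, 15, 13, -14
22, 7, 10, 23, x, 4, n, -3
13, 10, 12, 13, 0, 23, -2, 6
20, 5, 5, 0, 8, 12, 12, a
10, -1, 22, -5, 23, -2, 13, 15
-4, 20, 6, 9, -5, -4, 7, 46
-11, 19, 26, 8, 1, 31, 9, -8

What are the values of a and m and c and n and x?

a = 13, m = 20, c = 22, n = 1, x = 11

Column 5: 17 + 20 + 0 + 8 + 23 − 5 + 1 = 64, so its missing entry is 75 − 64 = 11.
Row 3: 22 + 7 + 10 + 23 + 11 + 4 − 3 = 74, so its missing entry is 75 − 74 = 1.
Column 7: 13 + 1 − 2 + 12 + 13 + 7 + 9 = 53, so its missing entry is 75 − 53 = 22.
Row 1: 7 − 5 − 2 + 20 + 17 − 4 + 22 = 55, so its missing entry is 75 − 55 = 20.
Row 5: 20 + 5 + 5 + 0 + 8 + 12 + 12 = 62, so its missing entry is 75 − 62 = 13.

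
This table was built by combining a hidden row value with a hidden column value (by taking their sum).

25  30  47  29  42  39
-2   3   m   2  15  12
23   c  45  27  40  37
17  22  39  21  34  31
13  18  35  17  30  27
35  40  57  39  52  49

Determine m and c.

m = 20, c = 28

The difference between any two rows is the same in every column — this is an addition table with the headers hidden.
Row 2 minus row 1 is 2 − 29 = -27, so its entry in column 3 is 47 + (-27) = 20.
Row 3 minus row 1 is 27 − 29 = -2, so its entry in column 2 is 30 + (-2) = 28.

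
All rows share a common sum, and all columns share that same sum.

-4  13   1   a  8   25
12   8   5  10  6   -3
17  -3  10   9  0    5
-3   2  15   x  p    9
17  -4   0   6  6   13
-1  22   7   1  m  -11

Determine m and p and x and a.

Rows 2 and 3 both sum to 38, so that's the common total.
Row 6: -1 + 22 + 7 + 1 − 11 = 18, so its missing entry is 38 − 18 = 20.
Column 5: 8 + 6 + 0 + 6 + 20 = 40, so its missing entry is 38 − 40 = -2.
Row 4: -3 + 2 + 15 − 2 + 9 = 21, so its missing entry is 38 − 21 = 17.
Row 1: -4 + 13 + 1 + 8 + 25 = 43, so its missing entry is 38 − 43 = -5.

m = 20, p = -2, x = 17, a = -5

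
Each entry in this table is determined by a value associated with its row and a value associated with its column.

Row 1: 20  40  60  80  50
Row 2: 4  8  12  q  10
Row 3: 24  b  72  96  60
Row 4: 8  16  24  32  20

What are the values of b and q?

Each row is a constant multiple of every other row — this is a multiplication table with the headers hidden.
Row 3 is 24/20 = 6/5 times row 1, so its entry in column 2 is 40 × 6/5 = 48.
Row 2 is 4/20 = 1/5 times row 1, so its entry in column 4 is 80 × 1/5 = 16.

b = 48, q = 16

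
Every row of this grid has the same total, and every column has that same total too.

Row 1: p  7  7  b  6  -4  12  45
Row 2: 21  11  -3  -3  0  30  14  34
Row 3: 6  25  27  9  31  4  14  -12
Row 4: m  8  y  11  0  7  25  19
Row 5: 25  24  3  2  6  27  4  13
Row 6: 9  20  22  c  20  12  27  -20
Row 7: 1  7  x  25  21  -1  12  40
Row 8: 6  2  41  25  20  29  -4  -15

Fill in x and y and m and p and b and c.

x = -1, y = 8, m = 26, p = 10, b = 21, c = 14

Rows 2 and 3 both sum to 104, so that's the common total.
Row 7: 1 + 7 + 25 + 21 − 1 + 12 + 40 = 105, so its missing entry is 104 − 105 = -1.
Row 6: 9 + 20 + 22 + 20 + 12 + 27 − 20 = 90, so its missing entry is 104 − 90 = 14.
Column 4: -3 + 9 + 11 + 2 + 14 + 25 + 25 = 83, so its missing entry is 104 − 83 = 21.
Row 1: 7 + 7 + 21 + 6 − 4 + 12 + 45 = 94, so its missing entry is 104 − 94 = 10.
Column 1: 10 + 21 + 6 + 25 + 9 + 1 + 6 = 78, so its missing entry is 104 − 78 = 26.
Row 4: 26 + 8 + 11 + 0 + 7 + 25 + 19 = 96, so its missing entry is 104 − 96 = 8.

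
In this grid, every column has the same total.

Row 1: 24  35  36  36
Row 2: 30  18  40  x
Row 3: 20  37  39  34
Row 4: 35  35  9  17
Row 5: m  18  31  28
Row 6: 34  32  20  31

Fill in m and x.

m = 32, x = 29

The complete columns each total 175.
Column 1 is missing 175 − 143 = 32 (since 24 + 30 + 20 + 35 + 34 = 143).
Column 4 is missing 175 − 146 = 29 (since 36 + 34 + 17 + 28 + 31 = 146).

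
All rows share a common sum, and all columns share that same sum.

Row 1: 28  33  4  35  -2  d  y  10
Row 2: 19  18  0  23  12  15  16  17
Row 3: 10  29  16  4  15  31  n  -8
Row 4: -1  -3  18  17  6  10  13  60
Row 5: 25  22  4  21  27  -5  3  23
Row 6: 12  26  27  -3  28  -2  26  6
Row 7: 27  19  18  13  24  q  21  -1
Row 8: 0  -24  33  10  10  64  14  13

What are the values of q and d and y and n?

Rows 2 and 4 both sum to 120, so that's the common total.
Row 3 has 10 + 29 + 16 + 4 + 15 + 31 − 8 = 97; the blank must be 120 − 97 = 23.
Column 7 has 16 + 23 + 13 + 3 + 26 + 21 + 14 = 116; the blank must be 120 − 116 = 4.
Row 7 has 27 + 19 + 18 + 13 + 24 + 21 − 1 = 121; the blank must be 120 − 121 = -1.
Row 1 has 28 + 33 + 4 + 35 − 2 + 4 + 10 = 112; the blank must be 120 − 112 = 8.

q = -1, d = 8, y = 4, n = 23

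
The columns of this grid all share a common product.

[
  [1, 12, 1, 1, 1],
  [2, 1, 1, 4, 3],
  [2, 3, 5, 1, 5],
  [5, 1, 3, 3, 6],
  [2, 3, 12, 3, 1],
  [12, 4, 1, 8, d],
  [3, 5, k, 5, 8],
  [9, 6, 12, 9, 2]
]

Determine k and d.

k = 6, d = 9

Columns 1 and 2 each multiply to 12960, so every column has product 12960.
Column 3: 1×1×5×3×12×1×12 = 2160, so the missing entry is 12960 ÷ 2160 = 6.
Column 5: 1×3×5×6×1×8×2 = 1440, so the missing entry is 12960 ÷ 1440 = 9.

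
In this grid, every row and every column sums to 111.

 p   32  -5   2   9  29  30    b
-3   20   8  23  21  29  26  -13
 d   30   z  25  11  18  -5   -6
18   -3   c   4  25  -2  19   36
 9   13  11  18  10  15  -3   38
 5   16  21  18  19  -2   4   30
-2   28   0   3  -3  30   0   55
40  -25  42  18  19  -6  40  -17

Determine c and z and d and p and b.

c = 14, z = 20, d = 18, p = 26, b = -12

Column 8: -13 − 6 + 36 + 38 + 30 + 55 − 17 = 123, so its missing entry is 111 − 123 = -12.
Row 1: 32 − 5 + 2 + 9 + 29 + 30 − 12 = 85, so its missing entry is 111 − 85 = 26.
Column 1: 26 − 3 + 18 + 9 + 5 − 2 + 40 = 93, so its missing entry is 111 − 93 = 18.
Row 3: 18 + 30 + 25 + 11 + 18 − 5 − 6 = 91, so its missing entry is 111 − 91 = 20.
Row 4: 18 − 3 + 4 + 25 − 2 + 19 + 36 = 97, so its missing entry is 111 − 97 = 14.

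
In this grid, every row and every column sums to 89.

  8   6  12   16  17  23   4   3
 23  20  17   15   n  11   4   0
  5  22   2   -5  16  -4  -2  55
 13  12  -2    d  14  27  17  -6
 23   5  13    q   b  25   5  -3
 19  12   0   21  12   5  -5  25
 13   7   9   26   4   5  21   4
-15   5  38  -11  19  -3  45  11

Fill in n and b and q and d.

n = -1, b = 8, q = 13, d = 14

The known cells in row 4 total 75, leaving 89 − 75 = 14 for the blank.
The known cells in row 2 total 90, leaving 89 − 90 = -1 for the blank.
The known cells in column 5 total 81, leaving 89 − 81 = 8 for the blank.
The known cells in row 5 total 76, leaving 89 − 76 = 13 for the blank.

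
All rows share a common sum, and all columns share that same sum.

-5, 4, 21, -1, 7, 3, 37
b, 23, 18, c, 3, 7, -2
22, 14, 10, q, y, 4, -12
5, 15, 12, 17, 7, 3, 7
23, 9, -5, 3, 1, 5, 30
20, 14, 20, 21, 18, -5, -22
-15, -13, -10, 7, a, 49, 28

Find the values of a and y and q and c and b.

a = 20, y = 10, q = 18, c = 1, b = 16

Rows 1 and 4 both sum to 66, so that's the common total.
Row 7: -15 − 13 − 10 + 7 + 49 + 28 = 46, so its missing entry is 66 − 46 = 20.
Column 5: 7 + 3 + 7 + 1 + 18 + 20 = 56, so its missing entry is 66 − 56 = 10.
Row 3: 22 + 14 + 10 + 10 + 4 − 12 = 48, so its missing entry is 66 − 48 = 18.
Column 1: -5 + 22 + 5 + 23 + 20 − 15 = 50, so its missing entry is 66 − 50 = 16.
Row 2: 16 + 23 + 18 + 3 + 7 − 2 = 65, so its missing entry is 66 − 65 = 1.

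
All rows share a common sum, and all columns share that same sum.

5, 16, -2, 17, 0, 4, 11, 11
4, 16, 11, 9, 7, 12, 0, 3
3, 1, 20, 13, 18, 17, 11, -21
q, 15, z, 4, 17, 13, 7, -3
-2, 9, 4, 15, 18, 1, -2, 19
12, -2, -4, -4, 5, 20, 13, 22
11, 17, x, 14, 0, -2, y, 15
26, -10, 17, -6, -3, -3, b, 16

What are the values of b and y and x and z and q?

b = 25, y = -3, x = 10, z = 6, q = 3

Rows 1 and 2 both sum to 62, so that's the common total.
Column 1: 5 + 4 + 3 − 2 + 12 + 11 + 26 = 59, so its missing entry is 62 − 59 = 3.
Row 8: 26 − 10 + 17 − 6 − 3 − 3 + 16 = 37, so its missing entry is 62 − 37 = 25.
Column 7: 11 + 0 + 11 + 7 − 2 + 13 + 25 = 65, so its missing entry is 62 − 65 = -3.
Row 7: 11 + 17 + 14 + 0 − 2 − 3 + 15 = 52, so its missing entry is 62 − 52 = 10.
Row 4: 3 + 15 + 4 + 17 + 13 + 7 − 3 = 56, so its missing entry is 62 − 56 = 6.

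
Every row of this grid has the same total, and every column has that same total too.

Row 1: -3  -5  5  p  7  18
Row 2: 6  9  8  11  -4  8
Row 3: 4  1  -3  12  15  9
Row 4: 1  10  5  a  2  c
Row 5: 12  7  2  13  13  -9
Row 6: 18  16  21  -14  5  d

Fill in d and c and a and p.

Rows 2 and 3 both sum to 38, so that's the common total.
The known cells in row 6 total 46, leaving 38 − 46 = -8 for the blank.
The known cells in column 6 total 18, leaving 38 − 18 = 20 for the blank.
The known cells in row 4 total 38, leaving 38 − 38 = 0 for the blank.
The known cells in row 1 total 22, leaving 38 − 22 = 16 for the blank.

d = -8, c = 20, a = 0, p = 16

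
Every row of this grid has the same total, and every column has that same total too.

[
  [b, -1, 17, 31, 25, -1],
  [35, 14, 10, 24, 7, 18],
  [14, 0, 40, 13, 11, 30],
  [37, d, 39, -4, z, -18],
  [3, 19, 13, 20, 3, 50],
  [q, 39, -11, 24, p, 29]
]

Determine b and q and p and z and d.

b = 37, q = -18, p = 45, z = 17, d = 37

Rows 2 and 3 both sum to 108, so that's the common total.
Row 1: -1 + 17 + 31 + 25 − 1 = 71, so its missing entry is 108 − 71 = 37.
Column 2: -1 + 14 + 0 + 19 + 39 = 71, so its missing entry is 108 − 71 = 37.
Row 4: 37 + 37 + 39 − 4 − 18 = 91, so its missing entry is 108 − 91 = 17.
Column 5: 25 + 7 + 11 + 17 + 3 = 63, so its missing entry is 108 − 63 = 45.
Row 6: 39 − 11 + 24 + 45 + 29 = 126, so its missing entry is 108 − 126 = -18.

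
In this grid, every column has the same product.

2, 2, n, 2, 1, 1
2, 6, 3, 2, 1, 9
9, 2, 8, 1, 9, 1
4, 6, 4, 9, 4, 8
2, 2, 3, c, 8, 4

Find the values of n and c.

n = 1, c = 8

Columns 1 and 5 each multiply to 288, so every column has product 288.
Column 3: 3×8×4×3 = 288, so the missing entry is 288 ÷ 288 = 1.
Column 4: 2×2×1×9 = 36, so the missing entry is 288 ÷ 36 = 8.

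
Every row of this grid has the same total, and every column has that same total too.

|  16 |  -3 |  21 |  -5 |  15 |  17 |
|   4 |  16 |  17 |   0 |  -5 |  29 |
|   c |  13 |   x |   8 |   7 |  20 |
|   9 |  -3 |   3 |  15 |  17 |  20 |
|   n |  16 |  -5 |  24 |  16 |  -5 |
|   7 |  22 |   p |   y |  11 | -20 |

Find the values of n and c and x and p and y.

Rows 1 and 2 both sum to 61, so that's the common total.
The known cells in row 5 total 46, leaving 61 − 46 = 15 for the blank.
The known cells in column 1 total 51, leaving 61 − 51 = 10 for the blank.
The known cells in row 3 total 58, leaving 61 − 58 = 3 for the blank.
The known cells in column 4 total 42, leaving 61 − 42 = 19 for the blank.
The known cells in row 6 total 39, leaving 61 − 39 = 22 for the blank.

n = 15, c = 10, x = 3, p = 22, y = 19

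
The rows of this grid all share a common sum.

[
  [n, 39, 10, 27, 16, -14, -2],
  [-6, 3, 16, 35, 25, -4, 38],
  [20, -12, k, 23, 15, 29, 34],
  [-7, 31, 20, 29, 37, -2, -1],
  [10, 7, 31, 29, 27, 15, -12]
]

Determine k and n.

The complete rows each total 107.
Row 3 is missing 107 − 109 = -2 (since 20 − 12 + 23 + 15 + 29 + 34 = 109).
Row 1 is missing 107 − 76 = 31 (since 39 + 10 + 27 + 16 − 14 − 2 = 76).

k = -2, n = 31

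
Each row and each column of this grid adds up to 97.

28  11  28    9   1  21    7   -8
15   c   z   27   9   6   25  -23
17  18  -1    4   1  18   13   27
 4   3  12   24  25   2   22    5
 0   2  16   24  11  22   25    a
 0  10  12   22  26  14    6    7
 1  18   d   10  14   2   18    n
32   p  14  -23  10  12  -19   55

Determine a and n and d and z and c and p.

Row 8 has 32 + 14 − 23 + 10 + 12 − 19 + 55 = 81; the blank must be 97 − 81 = 16.
Column 2 has 11 + 18 + 3 + 2 + 10 + 18 + 16 = 78; the blank must be 97 − 78 = 19.
Row 2 has 15 + 19 + 27 + 9 + 6 + 25 − 23 = 78; the blank must be 97 − 78 = 19.
Column 3 has 28 + 19 − 1 + 12 + 16 + 12 + 14 = 100; the blank must be 97 − 100 = -3.
Row 7 has 1 + 18 − 3 + 10 + 14 + 2 + 18 = 60; the blank must be 97 − 60 = 37.
Row 5 has 0 + 2 + 16 + 24 + 11 + 22 + 25 = 100; the blank must be 97 − 100 = -3.

a = -3, n = 37, d = -3, z = 19, c = 19, p = 16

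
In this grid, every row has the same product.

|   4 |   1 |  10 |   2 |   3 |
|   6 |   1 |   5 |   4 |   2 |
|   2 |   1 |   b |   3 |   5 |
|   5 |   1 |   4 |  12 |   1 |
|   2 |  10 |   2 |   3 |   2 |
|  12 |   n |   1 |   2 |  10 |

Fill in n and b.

n = 1, b = 8

Rows 2 and 4 each multiply to 240, so every row has product 240.
Row 6: 12×1×2×10 = 240, so the missing entry is 240 ÷ 240 = 1.
Row 3: 2×1×3×5 = 30, so the missing entry is 240 ÷ 30 = 8.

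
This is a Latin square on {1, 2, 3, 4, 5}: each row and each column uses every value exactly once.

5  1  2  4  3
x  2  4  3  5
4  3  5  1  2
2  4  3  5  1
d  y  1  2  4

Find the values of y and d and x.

y = 5, d = 3, x = 1

At (row 2, col 1): row 2 already has {2, 3, 4, 5}, so the value is 1.
At (row 5, col 1): column 1 already has {1, 2, 4, 5}, so the value is 3.
Cell (5,2): row 5 already has {1, 2, 3, 4} → 5.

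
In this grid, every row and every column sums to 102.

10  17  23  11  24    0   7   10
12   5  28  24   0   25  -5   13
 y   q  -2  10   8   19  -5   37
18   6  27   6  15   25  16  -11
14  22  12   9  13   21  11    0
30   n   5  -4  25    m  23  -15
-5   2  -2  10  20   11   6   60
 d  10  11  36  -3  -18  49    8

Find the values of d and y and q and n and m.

The known cells in column 6 total 83, leaving 102 − 83 = 19 for the blank.
The known cells in row 8 total 93, leaving 102 − 93 = 9 for the blank.
The known cells in column 1 total 88, leaving 102 − 88 = 14 for the blank.
The known cells in row 3 total 81, leaving 102 − 81 = 21 for the blank.
The known cells in row 6 total 83, leaving 102 − 83 = 19 for the blank.

d = 9, y = 14, q = 21, n = 19, m = 19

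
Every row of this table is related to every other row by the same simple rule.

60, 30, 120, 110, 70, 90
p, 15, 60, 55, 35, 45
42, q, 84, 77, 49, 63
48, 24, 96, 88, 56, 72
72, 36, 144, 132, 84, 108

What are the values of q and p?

q = 21, p = 30

Each row is a constant multiple of every other row — this is a multiplication table with the headers hidden.
Row 3 is 63/90 = 7/10 times row 1, so its entry in column 2 is 30 × 7/10 = 21.
Row 2 is 45/90 = 1/2 times row 1, so its entry in column 1 is 60 × 1/2 = 30.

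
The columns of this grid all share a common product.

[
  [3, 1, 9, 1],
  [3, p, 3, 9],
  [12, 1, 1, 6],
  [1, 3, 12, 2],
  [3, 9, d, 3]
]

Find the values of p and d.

p = 12, d = 1

Columns 1 and 4 each multiply to 324, so every column has product 324.
Column 2: 1×1×3×9 = 27, so the missing entry is 324 ÷ 27 = 12.
Column 3: 9×3×1×12 = 324, so the missing entry is 324 ÷ 324 = 1.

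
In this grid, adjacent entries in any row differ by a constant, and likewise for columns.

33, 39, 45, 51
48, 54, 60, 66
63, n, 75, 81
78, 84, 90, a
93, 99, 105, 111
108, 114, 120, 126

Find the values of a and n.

Along each row the entries change by 6 per step; down each column they change by 15.
Row 4: from 78 at column 1, stepping by 6 to column 4 gives 96.
Row 3: from 63 at column 1, stepping by 6 to column 2 gives 69.

a = 96, n = 69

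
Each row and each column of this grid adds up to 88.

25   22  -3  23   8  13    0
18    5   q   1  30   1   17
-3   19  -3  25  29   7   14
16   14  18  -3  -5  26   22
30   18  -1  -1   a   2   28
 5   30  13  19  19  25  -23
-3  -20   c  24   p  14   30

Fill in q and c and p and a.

q = 16, c = 48, p = -5, a = 12

Row 5 has 30 + 18 − 1 − 1 + 2 + 28 = 76; the blank must be 88 − 76 = 12.
Row 2 has 18 + 5 + 1 + 30 + 1 + 17 = 72; the blank must be 88 − 72 = 16.
Column 3 has -3 + 16 − 3 + 18 − 1 + 13 = 40; the blank must be 88 − 40 = 48.
Row 7 has -3 − 20 + 48 + 24 + 14 + 30 = 93; the blank must be 88 − 93 = -5.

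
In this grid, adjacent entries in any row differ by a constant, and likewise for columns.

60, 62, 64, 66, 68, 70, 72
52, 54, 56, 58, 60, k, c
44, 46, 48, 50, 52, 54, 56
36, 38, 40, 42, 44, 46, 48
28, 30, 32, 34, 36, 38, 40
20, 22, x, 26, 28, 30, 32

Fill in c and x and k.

c = 64, x = 24, k = 62

Along each row the entries change by 2 per step; down each column they change by -8.
Row 2: from 52 at column 1, stepping by 2 to column 7 gives 64.
Row 6: from 20 at column 1, stepping by 2 to column 3 gives 24.
Row 2: from 52 at column 1, stepping by 2 to column 6 gives 62.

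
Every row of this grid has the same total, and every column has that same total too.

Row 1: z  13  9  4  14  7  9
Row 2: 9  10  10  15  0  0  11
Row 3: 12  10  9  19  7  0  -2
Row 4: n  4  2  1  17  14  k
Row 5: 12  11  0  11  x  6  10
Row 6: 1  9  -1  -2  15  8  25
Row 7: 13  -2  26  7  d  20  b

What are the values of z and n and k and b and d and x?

z = -1, n = 9, k = 8, b = -6, d = -3, x = 5

Rows 2 and 3 both sum to 55, so that's the common total.
Row 5 has 12 + 11 + 0 + 11 + 6 + 10 = 50; the blank must be 55 − 50 = 5.
Row 1 has 13 + 9 + 4 + 14 + 7 + 9 = 56; the blank must be 55 − 56 = -1.
Column 5 has 14 + 0 + 7 + 17 + 5 + 15 = 58; the blank must be 55 − 58 = -3.
Column 1 has -1 + 9 + 12 + 12 + 1 + 13 = 46; the blank must be 55 − 46 = 9.
Row 4 has 9 + 4 + 2 + 1 + 17 + 14 = 47; the blank must be 55 − 47 = 8.
Row 7 has 13 − 2 + 26 + 7 − 3 + 20 = 61; the blank must be 55 − 61 = -6.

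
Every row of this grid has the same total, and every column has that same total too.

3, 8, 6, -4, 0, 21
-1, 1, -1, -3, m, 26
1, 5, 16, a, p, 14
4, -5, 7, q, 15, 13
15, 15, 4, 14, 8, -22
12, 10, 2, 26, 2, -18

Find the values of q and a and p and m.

q = 0, a = 1, p = -3, m = 12

Rows 1 and 5 both sum to 34, so that's the common total.
The known cells in row 4 total 34, leaving 34 − 34 = 0 for the blank.
The known cells in column 4 total 33, leaving 34 − 33 = 1 for the blank.
The known cells in row 3 total 37, leaving 34 − 37 = -3 for the blank.
The known cells in row 2 total 22, leaving 34 − 22 = 12 for the blank.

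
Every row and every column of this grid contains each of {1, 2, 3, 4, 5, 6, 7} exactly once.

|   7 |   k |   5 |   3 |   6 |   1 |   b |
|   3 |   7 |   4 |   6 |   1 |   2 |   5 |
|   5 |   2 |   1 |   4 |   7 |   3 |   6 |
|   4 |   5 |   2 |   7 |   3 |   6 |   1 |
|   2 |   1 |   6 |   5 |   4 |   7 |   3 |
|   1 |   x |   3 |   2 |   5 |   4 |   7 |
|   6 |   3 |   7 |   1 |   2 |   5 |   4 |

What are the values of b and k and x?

b = 2, k = 4, x = 6

Cell (6,2): row 6 already has {1, 2, 3, 4, 5, 7} → 6.
For row 1, column 2: column 2 already has {1, 2, 3, 5, 6, 7}; that leaves 4.
For row 1, column 7: row 1 already has {1, 3, 4, 5, 6, 7}; that leaves 2.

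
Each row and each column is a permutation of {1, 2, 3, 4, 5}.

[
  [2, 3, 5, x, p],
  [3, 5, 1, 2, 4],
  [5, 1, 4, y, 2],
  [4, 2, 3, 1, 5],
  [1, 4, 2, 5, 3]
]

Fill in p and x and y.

p = 1, x = 4, y = 3

Cell (3,4): row 3 already has {1, 2, 4, 5} → 3.
At (row 1, col 4): column 4 already has {1, 2, 3, 5}, so the value is 4.
At (row 1, col 5): row 1 already has {2, 3, 4, 5}, so the value is 1.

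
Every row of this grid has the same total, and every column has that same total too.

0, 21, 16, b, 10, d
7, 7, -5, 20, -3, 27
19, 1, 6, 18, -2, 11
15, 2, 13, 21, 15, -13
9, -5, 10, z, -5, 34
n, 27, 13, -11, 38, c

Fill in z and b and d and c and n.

Rows 2 and 3 both sum to 53, so that's the common total.
The known cells in row 5 total 43, leaving 53 − 43 = 10 for the blank.
The known cells in column 4 total 58, leaving 53 − 58 = -5 for the blank.
The known cells in column 1 total 50, leaving 53 − 50 = 3 for the blank.
The known cells in row 6 total 70, leaving 53 − 70 = -17 for the blank.
The known cells in row 1 total 42, leaving 53 − 42 = 11 for the blank.

z = 10, b = -5, d = 11, c = -17, n = 3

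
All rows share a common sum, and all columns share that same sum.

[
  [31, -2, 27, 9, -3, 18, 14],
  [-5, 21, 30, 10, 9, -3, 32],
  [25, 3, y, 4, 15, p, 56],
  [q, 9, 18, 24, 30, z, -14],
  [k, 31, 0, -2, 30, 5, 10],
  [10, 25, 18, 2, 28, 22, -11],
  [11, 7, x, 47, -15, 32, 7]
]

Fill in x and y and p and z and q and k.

Rows 1 and 2 both sum to 94, so that's the common total.
Row 7: 11 + 7 + 47 − 15 + 32 + 7 = 89, so its missing entry is 94 − 89 = 5.
Row 5: 31 + 0 − 2 + 30 + 5 + 10 = 74, so its missing entry is 94 − 74 = 20.
Column 1: 31 − 5 + 25 + 20 + 10 + 11 = 92, so its missing entry is 94 − 92 = 2.
Column 3: 27 + 30 + 18 + 0 + 18 + 5 = 98, so its missing entry is 94 − 98 = -4.
Row 3: 25 + 3 − 4 + 4 + 15 + 56 = 99, so its missing entry is 94 − 99 = -5.
Row 4: 2 + 9 + 18 + 24 + 30 − 14 = 69, so its missing entry is 94 − 69 = 25.

x = 5, y = -4, p = -5, z = 25, q = 2, k = 20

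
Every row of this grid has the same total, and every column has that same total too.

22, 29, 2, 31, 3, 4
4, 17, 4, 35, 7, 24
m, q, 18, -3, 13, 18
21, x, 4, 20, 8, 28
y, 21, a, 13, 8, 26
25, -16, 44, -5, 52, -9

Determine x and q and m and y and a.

Rows 1 and 2 both sum to 91, so that's the common total.
Row 4: 21 + 4 + 20 + 8 + 28 = 81, so its missing entry is 91 − 81 = 10.
Column 2: 29 + 17 + 10 + 21 − 16 = 61, so its missing entry is 91 − 61 = 30.
Row 3: 30 + 18 − 3 + 13 + 18 = 76, so its missing entry is 91 − 76 = 15.
Column 1: 22 + 4 + 15 + 21 + 25 = 87, so its missing entry is 91 − 87 = 4.
Row 5: 4 + 21 + 13 + 8 + 26 = 72, so its missing entry is 91 − 72 = 19.

x = 10, q = 30, m = 15, y = 4, a = 19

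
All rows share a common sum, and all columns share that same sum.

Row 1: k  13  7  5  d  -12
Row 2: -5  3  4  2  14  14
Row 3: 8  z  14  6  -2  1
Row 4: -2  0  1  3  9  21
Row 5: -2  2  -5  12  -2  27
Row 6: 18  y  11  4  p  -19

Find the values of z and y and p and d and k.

Rows 2 and 4 both sum to 32, so that's the common total.
The known cells in row 3 total 27, leaving 32 − 27 = 5 for the blank.
The known cells in column 1 total 17, leaving 32 − 17 = 15 for the blank.
The known cells in row 1 total 28, leaving 32 − 28 = 4 for the blank.
The known cells in column 5 total 23, leaving 32 − 23 = 9 for the blank.
The known cells in row 6 total 23, leaving 32 − 23 = 9 for the blank.

z = 5, y = 9, p = 9, d = 4, k = 15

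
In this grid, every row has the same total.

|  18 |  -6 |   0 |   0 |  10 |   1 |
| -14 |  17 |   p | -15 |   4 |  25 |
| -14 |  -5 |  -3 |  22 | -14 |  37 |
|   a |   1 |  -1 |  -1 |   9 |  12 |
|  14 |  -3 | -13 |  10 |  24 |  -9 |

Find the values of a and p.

The complete rows each total 23.
Row 4 is missing 23 − 20 = 3 (since 1 − 1 − 1 + 9 + 12 = 20).
Row 2 is missing 23 − 17 = 6 (since -14 + 17 − 15 + 4 + 25 = 17).

a = 3, p = 6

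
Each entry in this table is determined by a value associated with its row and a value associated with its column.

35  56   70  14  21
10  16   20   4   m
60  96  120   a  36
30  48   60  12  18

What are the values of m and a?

m = 6, a = 24

Each row is a constant multiple of every other row — this is a multiplication table with the headers hidden.
Row 2 is 20/70 = 2/7 times row 1, so its entry in column 5 is 21 × 2/7 = 6.
Row 3 is 120/70 = 12/7 times row 1, so its entry in column 4 is 14 × 12/7 = 24.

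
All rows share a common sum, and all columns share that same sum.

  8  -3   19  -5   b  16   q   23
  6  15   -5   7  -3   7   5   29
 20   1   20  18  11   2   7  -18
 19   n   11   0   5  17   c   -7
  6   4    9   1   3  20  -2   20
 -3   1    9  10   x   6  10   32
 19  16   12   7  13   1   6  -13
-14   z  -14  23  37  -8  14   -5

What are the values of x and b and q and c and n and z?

Rows 2 and 3 both sum to 61, so that's the common total.
Row 8 has -14 − 14 + 23 + 37 − 8 + 14 − 5 = 33; the blank must be 61 − 33 = 28.
Column 2 has -3 + 15 + 1 + 4 + 1 + 16 + 28 = 62; the blank must be 61 − 62 = -1.
Row 6 has -3 + 1 + 9 + 10 + 6 + 10 + 32 = 65; the blank must be 61 − 65 = -4.
Column 5 has -3 + 11 + 5 + 3 − 4 + 13 + 37 = 62; the blank must be 61 − 62 = -1.
Row 1 has 8 − 3 + 19 − 5 − 1 + 16 + 23 = 57; the blank must be 61 − 57 = 4.
Row 4 has 19 − 1 + 11 + 0 + 5 + 17 − 7 = 44; the blank must be 61 − 44 = 17.

x = -4, b = -1, q = 4, c = 17, n = -1, z = 28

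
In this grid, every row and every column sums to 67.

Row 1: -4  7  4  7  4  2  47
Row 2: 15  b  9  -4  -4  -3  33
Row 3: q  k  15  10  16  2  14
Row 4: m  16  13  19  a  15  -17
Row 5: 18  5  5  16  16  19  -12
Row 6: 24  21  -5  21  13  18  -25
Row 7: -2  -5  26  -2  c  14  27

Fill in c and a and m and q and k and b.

The known cells in row 2 total 46, leaving 67 − 46 = 21 for the blank.
The known cells in column 2 total 65, leaving 67 − 65 = 2 for the blank.
The known cells in row 3 total 59, leaving 67 − 59 = 8 for the blank.
The known cells in row 7 total 58, leaving 67 − 58 = 9 for the blank.
The known cells in column 5 total 54, leaving 67 − 54 = 13 for the blank.
The known cells in row 4 total 59, leaving 67 − 59 = 8 for the blank.

c = 9, a = 13, m = 8, q = 8, k = 2, b = 21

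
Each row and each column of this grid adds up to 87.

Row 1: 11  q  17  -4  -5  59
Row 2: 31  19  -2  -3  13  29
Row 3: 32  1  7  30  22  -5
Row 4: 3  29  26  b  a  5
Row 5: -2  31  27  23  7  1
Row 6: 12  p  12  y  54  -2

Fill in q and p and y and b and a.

q = 9, p = -2, y = 13, b = 28, a = -4

Row 1: 11 + 17 − 4 − 5 + 59 = 78, so its missing entry is 87 − 78 = 9.
Column 5: -5 + 13 + 22 + 7 + 54 = 91, so its missing entry is 87 − 91 = -4.
Column 2: 9 + 19 + 1 + 29 + 31 = 89, so its missing entry is 87 − 89 = -2.
Row 4: 3 + 29 + 26 − 4 + 5 = 59, so its missing entry is 87 − 59 = 28.
Row 6: 12 − 2 + 12 + 54 − 2 = 74, so its missing entry is 87 − 74 = 13.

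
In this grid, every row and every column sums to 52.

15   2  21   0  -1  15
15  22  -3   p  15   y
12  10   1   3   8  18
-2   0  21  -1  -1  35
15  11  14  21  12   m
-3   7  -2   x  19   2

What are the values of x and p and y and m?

x = 29, p = 0, y = 3, m = -21

Row 6: -3 + 7 − 2 + 19 + 2 = 23, so its missing entry is 52 − 23 = 29.
Row 5: 15 + 11 + 14 + 21 + 12 = 73, so its missing entry is 52 − 73 = -21.
Column 4: 0 + 3 − 1 + 21 + 29 = 52, so its missing entry is 52 − 52 = 0.
Row 2: 15 + 22 − 3 + 0 + 15 = 49, so its missing entry is 52 − 49 = 3.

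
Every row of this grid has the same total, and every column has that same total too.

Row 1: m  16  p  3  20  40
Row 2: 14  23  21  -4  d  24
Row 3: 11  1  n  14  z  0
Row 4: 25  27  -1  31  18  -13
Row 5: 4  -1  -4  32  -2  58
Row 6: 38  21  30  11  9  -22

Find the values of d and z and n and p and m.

d = 9, z = 33, n = 28, p = 13, m = -5

Rows 4 and 5 both sum to 87, so that's the common total.
The known cells in column 1 total 92, leaving 87 − 92 = -5 for the blank.
The known cells in row 2 total 78, leaving 87 − 78 = 9 for the blank.
The known cells in column 5 total 54, leaving 87 − 54 = 33 for the blank.
The known cells in row 1 total 74, leaving 87 − 74 = 13 for the blank.
The known cells in row 3 total 59, leaving 87 − 59 = 28 for the blank.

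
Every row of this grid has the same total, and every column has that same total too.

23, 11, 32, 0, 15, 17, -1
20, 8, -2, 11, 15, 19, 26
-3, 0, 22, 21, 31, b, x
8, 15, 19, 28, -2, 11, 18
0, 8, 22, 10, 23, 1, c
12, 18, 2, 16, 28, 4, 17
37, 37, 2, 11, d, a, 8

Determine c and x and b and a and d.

c = 33, x = -4, b = 30, a = 15, d = -13

Rows 1 and 2 both sum to 97, so that's the common total.
Row 5: 0 + 8 + 22 + 10 + 23 + 1 = 64, so its missing entry is 97 − 64 = 33.
Column 5: 15 + 15 + 31 − 2 + 23 + 28 = 110, so its missing entry is 97 − 110 = -13.
Row 7: 37 + 37 + 2 + 11 − 13 + 8 = 82, so its missing entry is 97 − 82 = 15.
Column 7: -1 + 26 + 18 + 33 + 17 + 8 = 101, so its missing entry is 97 − 101 = -4.
Row 3: -3 + 0 + 22 + 21 + 31 − 4 = 67, so its missing entry is 97 − 67 = 30.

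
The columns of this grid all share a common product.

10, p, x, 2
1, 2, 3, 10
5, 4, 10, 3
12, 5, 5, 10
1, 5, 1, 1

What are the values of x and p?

Columns 1 and 4 each multiply to 600, so every column has product 600.
Column 3: 3×10×5×1 = 150, so the missing entry is 600 ÷ 150 = 4.
Column 2: 2×4×5×5 = 200, so the missing entry is 600 ÷ 200 = 3.

x = 4, p = 3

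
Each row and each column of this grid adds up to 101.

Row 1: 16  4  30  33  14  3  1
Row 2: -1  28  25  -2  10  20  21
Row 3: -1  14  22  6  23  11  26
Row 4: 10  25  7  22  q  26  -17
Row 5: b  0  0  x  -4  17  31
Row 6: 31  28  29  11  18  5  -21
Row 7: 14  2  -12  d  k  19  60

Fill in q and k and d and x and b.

q = 28, k = 12, d = 6, x = 25, b = 32

Column 1: 16 − 1 − 1 + 10 + 31 + 14 = 69, so its missing entry is 101 − 69 = 32.
Row 4: 10 + 25 + 7 + 22 + 26 − 17 = 73, so its missing entry is 101 − 73 = 28.
Row 5: 32 + 0 + 0 − 4 + 17 + 31 = 76, so its missing entry is 101 − 76 = 25.
Column 5: 14 + 10 + 23 + 28 − 4 + 18 = 89, so its missing entry is 101 − 89 = 12.
Row 7: 14 + 2 − 12 + 12 + 19 + 60 = 95, so its missing entry is 101 − 95 = 6.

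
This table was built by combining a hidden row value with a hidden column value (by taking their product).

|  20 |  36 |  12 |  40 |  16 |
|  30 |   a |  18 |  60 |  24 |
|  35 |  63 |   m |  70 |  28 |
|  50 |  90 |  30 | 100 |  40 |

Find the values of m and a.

Each row is a constant multiple of every other row — this is a multiplication table with the headers hidden.
Row 3 is 35/20 = 7/4 times row 1, so its entry in column 3 is 12 × 7/4 = 21.
Row 2 is 30/20 = 3/2 times row 1, so its entry in column 2 is 36 × 3/2 = 54.

m = 21, a = 54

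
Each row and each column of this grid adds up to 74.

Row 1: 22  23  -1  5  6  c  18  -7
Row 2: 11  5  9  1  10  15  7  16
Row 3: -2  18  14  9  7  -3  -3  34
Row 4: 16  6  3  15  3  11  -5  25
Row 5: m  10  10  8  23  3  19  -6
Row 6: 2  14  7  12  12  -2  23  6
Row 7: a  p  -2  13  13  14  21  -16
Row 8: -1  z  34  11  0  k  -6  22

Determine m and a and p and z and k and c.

m = 7, a = 19, p = 12, z = -14, k = 28, c = 8

The known cells in row 5 total 67, leaving 74 − 67 = 7 for the blank.
The known cells in row 1 total 66, leaving 74 − 66 = 8 for the blank.
The known cells in column 1 total 55, leaving 74 − 55 = 19 for the blank.
The known cells in row 7 total 62, leaving 74 − 62 = 12 for the blank.
The known cells in column 2 total 88, leaving 74 − 88 = -14 for the blank.
The known cells in row 8 total 46, leaving 74 − 46 = 28 for the blank.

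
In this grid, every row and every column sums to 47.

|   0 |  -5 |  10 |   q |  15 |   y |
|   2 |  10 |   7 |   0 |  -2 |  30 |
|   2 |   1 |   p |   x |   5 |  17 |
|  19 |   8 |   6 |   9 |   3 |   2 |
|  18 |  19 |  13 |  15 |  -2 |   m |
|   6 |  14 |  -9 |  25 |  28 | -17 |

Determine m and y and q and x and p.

The known cells in row 5 total 63, leaving 47 − 63 = -16 for the blank.
The known cells in column 6 total 16, leaving 47 − 16 = 31 for the blank.
The known cells in row 1 total 51, leaving 47 − 51 = -4 for the blank.
The known cells in column 4 total 45, leaving 47 − 45 = 2 for the blank.
The known cells in row 3 total 27, leaving 47 − 27 = 20 for the blank.

m = -16, y = 31, q = -4, x = 2, p = 20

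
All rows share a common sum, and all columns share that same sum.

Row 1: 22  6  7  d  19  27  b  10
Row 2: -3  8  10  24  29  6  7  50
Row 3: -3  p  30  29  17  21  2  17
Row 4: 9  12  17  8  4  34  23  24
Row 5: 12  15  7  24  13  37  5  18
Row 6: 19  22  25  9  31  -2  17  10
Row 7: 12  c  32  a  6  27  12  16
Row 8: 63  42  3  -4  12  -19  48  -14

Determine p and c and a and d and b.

p = 18, c = 8, a = 18, d = 23, b = 17

Rows 2 and 4 both sum to 131, so that's the common total.
Row 3: -3 + 30 + 29 + 17 + 21 + 2 + 17 = 113, so its missing entry is 131 − 113 = 18.
Column 2: 6 + 8 + 18 + 12 + 15 + 22 + 42 = 123, so its missing entry is 131 − 123 = 8.
Column 7: 7 + 2 + 23 + 5 + 17 + 12 + 48 = 114, so its missing entry is 131 − 114 = 17.
Row 1: 22 + 6 + 7 + 19 + 27 + 17 + 10 = 108, so its missing entry is 131 − 108 = 23.
Row 7: 12 + 8 + 32 + 6 + 27 + 12 + 16 = 113, so its missing entry is 131 − 113 = 18.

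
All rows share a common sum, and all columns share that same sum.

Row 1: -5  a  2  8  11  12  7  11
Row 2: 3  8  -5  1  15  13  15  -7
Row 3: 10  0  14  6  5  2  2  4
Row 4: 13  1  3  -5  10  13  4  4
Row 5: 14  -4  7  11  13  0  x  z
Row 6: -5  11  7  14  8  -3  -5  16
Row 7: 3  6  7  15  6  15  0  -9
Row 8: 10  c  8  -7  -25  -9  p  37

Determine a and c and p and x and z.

a = -3, c = 24, p = 5, x = 15, z = -13

Rows 2 and 3 both sum to 43, so that's the common total.
Row 1 has -5 + 2 + 8 + 11 + 12 + 7 + 11 = 46; the blank must be 43 − 46 = -3.
Column 2 has -3 + 8 + 0 + 1 − 4 + 11 + 6 = 19; the blank must be 43 − 19 = 24.
Row 8 has 10 + 24 + 8 − 7 − 25 − 9 + 37 = 38; the blank must be 43 − 38 = 5.
Column 7 has 7 + 15 + 2 + 4 − 5 + 0 + 5 = 28; the blank must be 43 − 28 = 15.
Row 5 has 14 − 4 + 7 + 11 + 13 + 0 + 15 = 56; the blank must be 43 − 56 = -13.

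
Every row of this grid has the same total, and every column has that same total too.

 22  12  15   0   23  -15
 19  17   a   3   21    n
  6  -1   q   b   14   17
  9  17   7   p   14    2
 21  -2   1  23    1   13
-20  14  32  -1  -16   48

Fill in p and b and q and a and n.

Rows 1 and 5 both sum to 57, so that's the common total.
Column 6 has -15 + 17 + 2 + 13 + 48 = 65; the blank must be 57 − 65 = -8.
Row 2 has 19 + 17 + 3 + 21 − 8 = 52; the blank must be 57 − 52 = 5.
Row 4 has 9 + 17 + 7 + 14 + 2 = 49; the blank must be 57 − 49 = 8.
Column 4 has 0 + 3 + 8 + 23 − 1 = 33; the blank must be 57 − 33 = 24.
Row 3 has 6 − 1 + 24 + 14 + 17 = 60; the blank must be 57 − 60 = -3.

p = 8, b = 24, q = -3, a = 5, n = -8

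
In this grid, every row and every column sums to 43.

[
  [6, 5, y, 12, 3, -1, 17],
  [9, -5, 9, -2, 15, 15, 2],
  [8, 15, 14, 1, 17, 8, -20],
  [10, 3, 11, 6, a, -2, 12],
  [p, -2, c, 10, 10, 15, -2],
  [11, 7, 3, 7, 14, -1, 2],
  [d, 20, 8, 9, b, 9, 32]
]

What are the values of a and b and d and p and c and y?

Row 4: 10 + 3 + 11 + 6 − 2 + 12 = 40, so its missing entry is 43 − 40 = 3.
Column 5: 3 + 15 + 17 + 3 + 10 + 14 = 62, so its missing entry is 43 − 62 = -19.
Row 1: 6 + 5 + 12 + 3 − 1 + 17 = 42, so its missing entry is 43 − 42 = 1.
Column 3: 1 + 9 + 14 + 11 + 3 + 8 = 46, so its missing entry is 43 − 46 = -3.
Row 5: -2 − 3 + 10 + 10 + 15 − 2 = 28, so its missing entry is 43 − 28 = 15.
Row 7: 20 + 8 + 9 − 19 + 9 + 32 = 59, so its missing entry is 43 − 59 = -16.

a = 3, b = -19, d = -16, p = 15, c = -3, y = 1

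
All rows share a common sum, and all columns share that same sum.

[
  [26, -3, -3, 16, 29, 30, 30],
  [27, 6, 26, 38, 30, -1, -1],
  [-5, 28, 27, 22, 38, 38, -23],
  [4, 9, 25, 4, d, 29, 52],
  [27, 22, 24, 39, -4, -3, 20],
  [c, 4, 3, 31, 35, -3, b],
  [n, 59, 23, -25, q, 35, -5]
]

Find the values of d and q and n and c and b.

d = 2, q = -5, n = 43, c = 3, b = 52

Rows 1 and 2 both sum to 125, so that's the common total.
Row 4: 4 + 9 + 25 + 4 + 29 + 52 = 123, so its missing entry is 125 − 123 = 2.
Column 5: 29 + 30 + 38 + 2 − 4 + 35 = 130, so its missing entry is 125 − 130 = -5.
Column 7: 30 − 1 − 23 + 52 + 20 − 5 = 73, so its missing entry is 125 − 73 = 52.
Row 6: 4 + 3 + 31 + 35 − 3 + 52 = 122, so its missing entry is 125 − 122 = 3.
Row 7: 59 + 23 − 25 − 5 + 35 − 5 = 82, so its missing entry is 125 − 82 = 43.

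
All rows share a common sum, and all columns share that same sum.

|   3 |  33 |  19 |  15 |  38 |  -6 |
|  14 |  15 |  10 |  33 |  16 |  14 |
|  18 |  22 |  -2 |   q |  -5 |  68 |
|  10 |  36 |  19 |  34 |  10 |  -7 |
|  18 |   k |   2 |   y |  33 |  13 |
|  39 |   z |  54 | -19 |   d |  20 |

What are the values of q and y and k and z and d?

q = 1, y = 38, k = -2, z = -2, d = 10

Rows 1 and 2 both sum to 102, so that's the common total.
Column 5: 38 + 16 − 5 + 10 + 33 = 92, so its missing entry is 102 − 92 = 10.
Row 6: 39 + 54 − 19 + 10 + 20 = 104, so its missing entry is 102 − 104 = -2.
Row 3: 18 + 22 − 2 − 5 + 68 = 101, so its missing entry is 102 − 101 = 1.
Column 4: 15 + 33 + 1 + 34 − 19 = 64, so its missing entry is 102 − 64 = 38.
Row 5: 18 + 2 + 38 + 33 + 13 = 104, so its missing entry is 102 − 104 = -2.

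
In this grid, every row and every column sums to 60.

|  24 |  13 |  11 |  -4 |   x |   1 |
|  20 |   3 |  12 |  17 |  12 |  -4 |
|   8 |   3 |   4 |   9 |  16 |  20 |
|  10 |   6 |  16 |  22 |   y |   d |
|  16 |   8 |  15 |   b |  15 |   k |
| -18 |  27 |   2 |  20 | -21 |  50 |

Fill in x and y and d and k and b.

Row 1 has 24 + 13 + 11 − 4 + 1 = 45; the blank must be 60 − 45 = 15.
Column 5 has 15 + 12 + 16 + 15 − 21 = 37; the blank must be 60 − 37 = 23.
Column 4 has -4 + 17 + 9 + 22 + 20 = 64; the blank must be 60 − 64 = -4.
Row 5 has 16 + 8 + 15 − 4 + 15 = 50; the blank must be 60 − 50 = 10.
Row 4 has 10 + 6 + 16 + 22 + 23 = 77; the blank must be 60 − 77 = -17.

x = 15, y = 23, d = -17, k = 10, b = -4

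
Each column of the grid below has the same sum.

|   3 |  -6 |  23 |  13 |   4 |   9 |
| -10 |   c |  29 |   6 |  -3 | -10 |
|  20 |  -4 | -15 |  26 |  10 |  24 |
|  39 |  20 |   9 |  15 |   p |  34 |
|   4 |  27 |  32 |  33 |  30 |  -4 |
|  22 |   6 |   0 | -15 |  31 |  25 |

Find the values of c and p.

c = 35, p = 6

Columns 3 and 6 both add up to 78, so every column sums to 78.
Column 2: -6 − 4 + 20 + 27 + 6 = 43, so the missing entry is 78 − 43 = 35.
Column 5: 4 − 3 + 10 + 30 + 31 = 72, so the missing entry is 78 − 72 = 6.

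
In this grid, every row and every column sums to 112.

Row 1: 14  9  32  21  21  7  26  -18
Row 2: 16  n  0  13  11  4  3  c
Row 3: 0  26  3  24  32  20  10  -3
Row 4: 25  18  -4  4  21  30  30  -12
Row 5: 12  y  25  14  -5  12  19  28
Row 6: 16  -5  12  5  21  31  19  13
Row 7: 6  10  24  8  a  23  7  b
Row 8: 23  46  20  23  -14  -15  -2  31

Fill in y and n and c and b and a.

Column 5 has 21 + 11 + 32 + 21 − 5 + 21 − 14 = 87; the blank must be 112 − 87 = 25.
Row 7 has 6 + 10 + 24 + 8 + 25 + 23 + 7 = 103; the blank must be 112 − 103 = 9.
Column 8 has -18 − 3 − 12 + 28 + 13 + 9 + 31 = 48; the blank must be 112 − 48 = 64.
Row 2 has 16 + 0 + 13 + 11 + 4 + 3 + 64 = 111; the blank must be 112 − 111 = 1.
Row 5 has 12 + 25 + 14 − 5 + 12 + 19 + 28 = 105; the blank must be 112 − 105 = 7.

y = 7, n = 1, c = 64, b = 9, a = 25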